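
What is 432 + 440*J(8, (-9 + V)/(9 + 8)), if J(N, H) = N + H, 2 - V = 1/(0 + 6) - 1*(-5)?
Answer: 185492/51 ≈ 3637.1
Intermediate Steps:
V = -19/6 (V = 2 - (1/(0 + 6) - 1*(-5)) = 2 - (1/6 + 5) = 2 - 1*31/6 = 2 - 31/6 = -19/6 ≈ -3.1667)
J(N, H) = H + N
432 + 440*J(8, (-9 + V)/(9 + 8)) = 432 + 440*((-9 - 19/6)/(9 + 8) + 8) = 432 + 440*(-73/6/17 + 8) = 432 + 440*(-73/6*1/17 + 8) = 432 + 440*(-73/102 + 8) = 432 + 440*(743/102) = 432 + 163460/51 = 185492/51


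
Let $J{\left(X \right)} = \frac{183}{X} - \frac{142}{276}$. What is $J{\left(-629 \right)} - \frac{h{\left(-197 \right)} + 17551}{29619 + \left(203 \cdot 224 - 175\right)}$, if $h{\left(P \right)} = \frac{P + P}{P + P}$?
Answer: $- \frac{563429251}{541904886} \approx -1.0397$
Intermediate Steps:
$h{\left(P \right)} = 1$ ($h{\left(P \right)} = \frac{2 P}{2 P} = 2 P \frac{1}{2 P} = 1$)
$J{\left(X \right)} = - \frac{71}{138} + \frac{183}{X}$ ($J{\left(X \right)} = \frac{183}{X} - \frac{71}{138} = - \frac{71}{138} + \frac{183}{X}$)
$J{\left(-629 \right)} - \frac{h{\left(-197 \right)} + 17551}{29619 + \left(203 \cdot 224 - 175\right)} = \left(- \frac{71}{138} + \frac{183}{-629}\right) - \frac{1 + 17551}{29619 + \left(203 \cdot 224 - 175\right)} = \left(- \frac{71}{138} + 183 \left(- \frac{1}{629}\right)\right) - \frac{17552}{29619 + \left(45472 - 175\right)} = \left(- \frac{71}{138} - \frac{183}{629}\right) - \frac{17552}{29619 + 45297} = - \frac{69913}{86802} - \frac{17552}{74916} = - \frac{69913}{86802} - 17552 \cdot \frac{1}{74916} = - \frac{69913}{86802} - \frac{4388}{18729} = - \frac{563429251}{541904886}$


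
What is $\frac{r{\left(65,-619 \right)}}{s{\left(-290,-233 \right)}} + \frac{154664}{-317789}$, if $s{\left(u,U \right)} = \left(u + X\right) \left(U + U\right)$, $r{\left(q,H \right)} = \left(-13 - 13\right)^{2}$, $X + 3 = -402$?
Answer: $- \frac{24938102158}{51461161715} \approx -0.4846$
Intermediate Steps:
$X = -405$ ($X = -3 - 402 = -405$)
$r{\left(q,H \right)} = 676$ ($r{\left(q,H \right)} = \left(-26\right)^{2} = 676$)
$s{\left(u,U \right)} = 2 U \left(-405 + u\right)$ ($s{\left(u,U \right)} = \left(u - 405\right) \left(U + U\right) = \left(-405 + u\right) 2 U = 2 U \left(-405 + u\right)$)
$\frac{r{\left(65,-619 \right)}}{s{\left(-290,-233 \right)}} + \frac{154664}{-317789} = \frac{676}{2 \left(-233\right) \left(-405 - 290\right)} + \frac{154664}{-317789} = \frac{676}{2 \left(-233\right) \left(-695\right)} + 154664 \left(- \frac{1}{317789}\right) = \frac{676}{323870} - \frac{154664}{317789} = 676 \cdot \frac{1}{323870} - \frac{154664}{317789} = \frac{338}{161935} - \frac{154664}{317789} = - \frac{24938102158}{51461161715}$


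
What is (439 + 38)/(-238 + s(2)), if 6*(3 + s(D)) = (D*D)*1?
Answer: -1431/721 ≈ -1.9847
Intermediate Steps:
s(D) = -3 + D²/6 (s(D) = -3 + ((D*D)*1)/6 = -3 + (D²*1)/6 = -3 + D²/6)
(439 + 38)/(-238 + s(2)) = (439 + 38)/(-238 + (-3 + (⅙)*2²)) = 477/(-238 + (-3 + (⅙)*4)) = 477/(-238 + (-3 + ⅔)) = 477/(-238 - 7/3) = 477/(-721/3) = 477*(-3/721) = -1431/721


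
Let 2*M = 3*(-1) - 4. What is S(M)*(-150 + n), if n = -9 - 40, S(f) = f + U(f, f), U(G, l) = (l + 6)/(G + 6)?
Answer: 995/2 ≈ 497.50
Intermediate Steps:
U(G, l) = (6 + l)/(6 + G)
M = -7/2 (M = (3*(-1) - 4)/2 = (-3 - 4)/2 = (½)*(-7) = -7/2 ≈ -3.5000)
S(f) = 1 + f (S(f) = f + (6 + f)/(6 + f) = f + 1 = 1 + f)
n = -49
S(M)*(-150 + n) = (1 - 7/2)*(-150 - 49) = -5/2*(-199) = 995/2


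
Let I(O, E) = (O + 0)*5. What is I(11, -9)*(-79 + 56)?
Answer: -1265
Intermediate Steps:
I(O, E) = 5*O (I(O, E) = O*5 = 5*O)
I(11, -9)*(-79 + 56) = (5*11)*(-79 + 56) = 55*(-23) = -1265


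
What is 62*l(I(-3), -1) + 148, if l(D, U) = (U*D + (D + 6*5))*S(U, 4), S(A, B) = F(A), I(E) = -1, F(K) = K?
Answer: -1712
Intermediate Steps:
S(A, B) = A
l(D, U) = U*(30 + D + D*U) (l(D, U) = (U*D + (D + 6*5))*U = (D*U + (D + 30))*U = (D*U + (30 + D))*U = (30 + D + D*U)*U = U*(30 + D + D*U))
62*l(I(-3), -1) + 148 = 62*(-(30 - 1 - 1*(-1))) + 148 = 62*(-(30 - 1 + 1)) + 148 = 62*(-1*30) + 148 = 62*(-30) + 148 = -1860 + 148 = -1712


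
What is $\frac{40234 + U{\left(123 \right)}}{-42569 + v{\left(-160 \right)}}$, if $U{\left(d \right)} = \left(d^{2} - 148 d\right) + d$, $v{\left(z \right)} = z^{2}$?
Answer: $- \frac{37282}{16969} \approx -2.1971$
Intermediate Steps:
$U{\left(d \right)} = d^{2} - 147 d$
$\frac{40234 + U{\left(123 \right)}}{-42569 + v{\left(-160 \right)}} = \frac{40234 + 123 \left(-147 + 123\right)}{-42569 + \left(-160\right)^{2}} = \frac{40234 + 123 \left(-24\right)}{-42569 + 25600} = \frac{40234 - 2952}{-16969} = 37282 \left(- \frac{1}{16969}\right) = - \frac{37282}{16969}$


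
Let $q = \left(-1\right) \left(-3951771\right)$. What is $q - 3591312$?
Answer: $360459$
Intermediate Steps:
$q = 3951771$
$q - 3591312 = 3951771 - 3591312 = 360459$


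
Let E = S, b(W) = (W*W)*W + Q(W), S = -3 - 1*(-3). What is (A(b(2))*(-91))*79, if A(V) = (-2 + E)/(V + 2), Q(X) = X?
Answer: 7189/6 ≈ 1198.2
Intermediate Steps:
S = 0 (S = -3 + 3 = 0)
b(W) = W + W**3 (b(W) = (W*W)*W + W = W**2*W + W = W**3 + W = W + W**3)
E = 0
A(V) = -2/(2 + V) (A(V) = (-2 + 0)/(V + 2) = -2/(2 + V))
(A(b(2))*(-91))*79 = (-2/(2 + (2 + 2**3))*(-91))*79 = (-2/(2 + (2 + 8))*(-91))*79 = (-2/(2 + 10)*(-91))*79 = (-2/12*(-91))*79 = (-2*1/12*(-91))*79 = -1/6*(-91)*79 = (91/6)*79 = 7189/6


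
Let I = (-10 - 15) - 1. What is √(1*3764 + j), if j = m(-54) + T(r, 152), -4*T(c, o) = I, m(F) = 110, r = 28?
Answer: √15522/2 ≈ 62.294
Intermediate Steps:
I = -26 (I = -25 - 1 = -26)
T(c, o) = 13/2 (T(c, o) = -¼*(-26) = 13/2)
j = 233/2 (j = 110 + 13/2 = 233/2 ≈ 116.50)
√(1*3764 + j) = √(1*3764 + 233/2) = √(3764 + 233/2) = √(7761/2) = √15522/2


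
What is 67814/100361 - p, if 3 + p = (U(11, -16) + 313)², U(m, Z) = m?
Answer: -10535127439/100361 ≈ -1.0497e+5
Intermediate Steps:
p = 104973 (p = -3 + (11 + 313)² = -3 + 324² = -3 + 104976 = 104973)
67814/100361 - p = 67814/100361 - 1*104973 = 67814*(1/100361) - 104973 = 67814/100361 - 104973 = -10535127439/100361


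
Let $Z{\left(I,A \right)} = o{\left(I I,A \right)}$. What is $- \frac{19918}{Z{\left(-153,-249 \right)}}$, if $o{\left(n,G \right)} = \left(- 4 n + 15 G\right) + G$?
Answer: $\frac{9959}{48810} \approx 0.20404$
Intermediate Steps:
$o{\left(n,G \right)} = - 4 n + 16 G$
$Z{\left(I,A \right)} = - 4 I^{2} + 16 A$ ($Z{\left(I,A \right)} = - 4 I I + 16 A = - 4 I^{2} + 16 A$)
$- \frac{19918}{Z{\left(-153,-249 \right)}} = - \frac{19918}{- 4 \left(-153\right)^{2} + 16 \left(-249\right)} = - \frac{19918}{\left(-4\right) 23409 - 3984} = - \frac{19918}{-93636 - 3984} = - \frac{19918}{-97620} = \left(-19918\right) \left(- \frac{1}{97620}\right) = \frac{9959}{48810}$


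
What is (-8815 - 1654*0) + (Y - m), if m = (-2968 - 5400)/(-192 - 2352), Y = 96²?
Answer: 63236/159 ≈ 397.71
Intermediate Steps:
Y = 9216
m = 523/159 (m = -8368/(-2544) = -8368*(-1/2544) = 523/159 ≈ 3.2893)
(-8815 - 1654*0) + (Y - m) = (-8815 - 1654*0) + (9216 - 1*523/159) = (-8815 + 0) + (9216 - 523/159) = -8815 + 1464821/159 = 63236/159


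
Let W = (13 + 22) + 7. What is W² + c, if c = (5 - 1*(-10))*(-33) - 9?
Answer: 1260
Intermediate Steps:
W = 42 (W = 35 + 7 = 42)
c = -504 (c = (5 + 10)*(-33) - 9 = 15*(-33) - 9 = -495 - 9 = -504)
W² + c = 42² - 504 = 1764 - 504 = 1260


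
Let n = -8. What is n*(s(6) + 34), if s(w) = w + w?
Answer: -368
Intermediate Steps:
s(w) = 2*w
n*(s(6) + 34) = -8*(2*6 + 34) = -8*(12 + 34) = -8*46 = -368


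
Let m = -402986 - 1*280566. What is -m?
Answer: 683552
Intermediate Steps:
m = -683552 (m = -402986 - 280566 = -683552)
-m = -1*(-683552) = 683552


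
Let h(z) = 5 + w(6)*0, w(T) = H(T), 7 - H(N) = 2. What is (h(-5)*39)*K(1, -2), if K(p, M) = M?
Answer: -390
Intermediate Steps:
H(N) = 5 (H(N) = 7 - 1*2 = 7 - 2 = 5)
w(T) = 5
h(z) = 5 (h(z) = 5 + 5*0 = 5 + 0 = 5)
(h(-5)*39)*K(1, -2) = (5*39)*(-2) = 195*(-2) = -390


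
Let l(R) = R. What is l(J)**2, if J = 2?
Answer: 4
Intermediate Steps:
l(J)**2 = 2**2 = 4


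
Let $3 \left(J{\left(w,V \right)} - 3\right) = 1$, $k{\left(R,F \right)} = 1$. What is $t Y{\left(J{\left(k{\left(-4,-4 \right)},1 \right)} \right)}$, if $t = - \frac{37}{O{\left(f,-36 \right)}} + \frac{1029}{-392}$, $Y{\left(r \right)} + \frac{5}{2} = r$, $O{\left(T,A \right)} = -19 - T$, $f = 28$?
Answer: $- \frac{3455}{2256} \approx -1.5315$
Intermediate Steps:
$J{\left(w,V \right)} = \frac{10}{3}$ ($J{\left(w,V \right)} = 3 + \frac{1}{3} \cdot 1 = 3 + \frac{1}{3} = \frac{10}{3}$)
$Y{\left(r \right)} = - \frac{5}{2} + r$
$t = - \frac{691}{376}$ ($t = - \frac{37}{-19 - 28} + \frac{1029}{-392} = - \frac{37}{-19 - 28} + 1029 \left(- \frac{1}{392}\right) = - \frac{37}{-47} - \frac{21}{8} = \left(-37\right) \left(- \frac{1}{47}\right) - \frac{21}{8} = \frac{37}{47} - \frac{21}{8} = - \frac{691}{376} \approx -1.8378$)
$t Y{\left(J{\left(k{\left(-4,-4 \right)},1 \right)} \right)} = - \frac{691 \left(- \frac{5}{2} + \frac{10}{3}\right)}{376} = \left(- \frac{691}{376}\right) \frac{5}{6} = - \frac{3455}{2256}$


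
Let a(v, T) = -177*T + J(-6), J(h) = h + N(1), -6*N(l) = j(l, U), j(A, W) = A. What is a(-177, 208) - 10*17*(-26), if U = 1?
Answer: -194413/6 ≈ -32402.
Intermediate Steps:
N(l) = -l/6
J(h) = -⅙ + h (J(h) = h - ⅙*1 = h - ⅙ = -⅙ + h)
a(v, T) = -37/6 - 177*T (a(v, T) = -177*T + (-⅙ - 6) = -177*T - 37/6 = -37/6 - 177*T)
a(-177, 208) - 10*17*(-26) = (-37/6 - 177*208) - 10*17*(-26) = (-37/6 - 36816) - 170*(-26) = -220933/6 - 1*(-4420) = -220933/6 + 4420 = -194413/6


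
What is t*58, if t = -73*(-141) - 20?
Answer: 595834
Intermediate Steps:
t = 10273 (t = 10293 - 20 = 10273)
t*58 = 10273*58 = 595834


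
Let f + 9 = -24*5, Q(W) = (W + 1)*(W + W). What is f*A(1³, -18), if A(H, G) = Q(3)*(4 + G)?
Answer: 43344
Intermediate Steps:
Q(W) = 2*W*(1 + W) (Q(W) = (1 + W)*(2*W) = 2*W*(1 + W))
A(H, G) = 96 + 24*G (A(H, G) = (2*3*(1 + 3))*(4 + G) = (2*3*4)*(4 + G) = 24*(4 + G) = 96 + 24*G)
f = -129 (f = -9 - 24*5 = -9 - 120 = -129)
f*A(1³, -18) = -129*(96 + 24*(-18)) = -129*(96 - 432) = -129*(-336) = 43344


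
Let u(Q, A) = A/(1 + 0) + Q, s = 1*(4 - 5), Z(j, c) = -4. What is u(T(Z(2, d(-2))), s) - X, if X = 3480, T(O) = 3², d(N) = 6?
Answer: -3472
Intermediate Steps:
T(O) = 9
s = -1 (s = 1*(-1) = -1)
u(Q, A) = A + Q (u(Q, A) = A/1 + Q = 1*A + Q = A + Q)
u(T(Z(2, d(-2))), s) - X = (-1 + 9) - 1*3480 = 8 - 3480 = -3472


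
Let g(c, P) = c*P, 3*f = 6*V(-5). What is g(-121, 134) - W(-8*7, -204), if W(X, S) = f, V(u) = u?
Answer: -16204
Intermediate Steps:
f = -10 (f = (6*(-5))/3 = (⅓)*(-30) = -10)
W(X, S) = -10
g(c, P) = P*c
g(-121, 134) - W(-8*7, -204) = 134*(-121) - 1*(-10) = -16214 + 10 = -16204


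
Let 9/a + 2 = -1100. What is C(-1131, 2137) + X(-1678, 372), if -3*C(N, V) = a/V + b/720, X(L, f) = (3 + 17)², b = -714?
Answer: 169698249493/423895320 ≈ 400.33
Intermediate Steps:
a = -9/1102 (a = 9/(-2 - 1100) = 9/(-1102) = 9*(-1/1102) = -9/1102 ≈ -0.0081670)
X(L, f) = 400 (X(L, f) = 20² = 400)
C(N, V) = 119/360 + 3/(1102*V) (C(N, V) = -(-9/(1102*V) - 714/720)/3 = -(-9/(1102*V) - 714*1/720)/3 = -(-9/(1102*V) - 119/120)/3 = -(-119/120 - 9/(1102*V))/3 = 119/360 + 3/(1102*V))
C(-1131, 2137) + X(-1678, 372) = (1/198360)*(540 + 65569*2137)/2137 + 400 = (1/198360)*(1/2137)*(540 + 140120953) + 400 = (1/198360)*(1/2137)*140121493 + 400 = 140121493/423895320 + 400 = 169698249493/423895320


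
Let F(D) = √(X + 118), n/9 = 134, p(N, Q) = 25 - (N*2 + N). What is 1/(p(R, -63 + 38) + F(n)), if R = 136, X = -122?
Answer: -383/146693 - 2*I/146693 ≈ -0.0026109 - 1.3634e-5*I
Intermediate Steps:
p(N, Q) = 25 - 3*N (p(N, Q) = 25 - (2*N + N) = 25 - 3*N)
n = 1206 (n = 9*134 = 1206)
F(D) = 2*I (F(D) = √(-122 + 118) = √(-4) = 2*I)
1/(p(R, -63 + 38) + F(n)) = 1/((25 - 3*136) + 2*I) = 1/((25 - 408) + 2*I) = 1/(-383 + 2*I) = (-383 - 2*I)/146693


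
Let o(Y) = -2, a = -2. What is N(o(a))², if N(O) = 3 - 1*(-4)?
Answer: 49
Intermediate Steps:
N(O) = 7 (N(O) = 3 + 4 = 7)
N(o(a))² = 7² = 49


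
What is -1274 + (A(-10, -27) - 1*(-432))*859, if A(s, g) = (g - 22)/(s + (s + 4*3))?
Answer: 3000603/8 ≈ 3.7508e+5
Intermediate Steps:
A(s, g) = (-22 + g)/(12 + 2*s) (A(s, g) = (-22 + g)/(s + (s + 12)) = (-22 + g)/(s + (12 + s)) = (-22 + g)/(12 + 2*s))
-1274 + (A(-10, -27) - 1*(-432))*859 = -1274 + ((-22 - 27)/(2*(6 - 10)) - 1*(-432))*859 = -1274 + ((½)*(-49)/(-4) + 432)*859 = -1274 + ((½)*(-¼)*(-49) + 432)*859 = -1274 + (49/8 + 432)*859 = -1274 + (3505/8)*859 = -1274 + 3010795/8 = 3000603/8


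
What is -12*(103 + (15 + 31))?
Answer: -1788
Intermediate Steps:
-12*(103 + (15 + 31)) = -12*(103 + 46) = -12*149 = -1788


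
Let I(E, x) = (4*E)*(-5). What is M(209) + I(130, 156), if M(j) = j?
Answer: -2391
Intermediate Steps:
I(E, x) = -20*E
M(209) + I(130, 156) = 209 - 20*130 = 209 - 2600 = -2391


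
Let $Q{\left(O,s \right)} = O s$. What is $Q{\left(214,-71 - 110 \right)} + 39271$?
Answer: $537$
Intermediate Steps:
$Q{\left(214,-71 - 110 \right)} + 39271 = 214 \left(-71 - 110\right) + 39271 = 214 \left(-181\right) + 39271 = -38734 + 39271 = 537$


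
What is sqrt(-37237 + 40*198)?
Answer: I*sqrt(29317) ≈ 171.22*I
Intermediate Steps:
sqrt(-37237 + 40*198) = sqrt(-37237 + 7920) = sqrt(-29317) = I*sqrt(29317)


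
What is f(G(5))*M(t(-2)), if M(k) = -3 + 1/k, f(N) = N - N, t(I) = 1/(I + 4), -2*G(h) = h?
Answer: 0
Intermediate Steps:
G(h) = -h/2
t(I) = 1/(4 + I)
f(N) = 0
f(G(5))*M(t(-2)) = 0*(-3 + 1/(1/(4 - 2))) = 0*(-3 + 1/(1/2)) = 0*(-3 + 1/(½)) = 0*(-3 + 2) = 0*(-1) = 0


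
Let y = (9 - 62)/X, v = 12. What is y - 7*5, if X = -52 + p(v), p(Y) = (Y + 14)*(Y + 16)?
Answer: -23713/676 ≈ -35.078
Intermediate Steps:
p(Y) = (14 + Y)*(16 + Y)
X = 676 (X = -52 + (224 + 12**2 + 30*12) = -52 + (224 + 144 + 360) = -52 + 728 = 676)
y = -53/676 (y = (9 - 62)/676 = -53*1/676 = -53/676 ≈ -0.078402)
y - 7*5 = -53/676 - 7*5 = -53/676 - 35 = -23713/676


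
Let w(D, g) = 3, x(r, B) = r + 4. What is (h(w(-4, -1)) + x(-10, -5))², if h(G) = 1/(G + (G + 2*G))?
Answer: 5041/144 ≈ 35.007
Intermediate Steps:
x(r, B) = 4 + r
h(G) = 1/(4*G) (h(G) = 1/(G + 3*G) = 1/(4*G))
(h(w(-4, -1)) + x(-10, -5))² = ((¼)/3 + (4 - 10))² = ((¼)*(⅓) - 6)² = (1/12 - 6)² = (-71/12)² = 5041/144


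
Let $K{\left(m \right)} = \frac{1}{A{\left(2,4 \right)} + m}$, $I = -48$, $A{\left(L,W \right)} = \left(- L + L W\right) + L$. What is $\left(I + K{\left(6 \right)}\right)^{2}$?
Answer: $\frac{450241}{196} \approx 2297.1$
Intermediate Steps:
$A{\left(L,W \right)} = L W$
$K{\left(m \right)} = \frac{1}{8 + m}$ ($K{\left(m \right)} = \frac{1}{2 \cdot 4 + m} = \frac{1}{8 + m}$)
$\left(I + K{\left(6 \right)}\right)^{2} = \left(-48 + \frac{1}{8 + 6}\right)^{2} = \left(-48 + \frac{1}{14}\right)^{2} = \left(- \frac{671}{14}\right)^{2} = \frac{450241}{196}$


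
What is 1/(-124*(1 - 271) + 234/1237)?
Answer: 1237/41414994 ≈ 2.9868e-5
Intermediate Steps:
1/(-124*(1 - 271) + 234/1237) = 1/(-124*(-270) + (1/1237)*234) = 1/(33480 + 234/1237) = 1/(41414994/1237) = 1237/41414994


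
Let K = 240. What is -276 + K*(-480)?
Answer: -115476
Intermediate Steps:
-276 + K*(-480) = -276 + 240*(-480) = -276 - 115200 = -115476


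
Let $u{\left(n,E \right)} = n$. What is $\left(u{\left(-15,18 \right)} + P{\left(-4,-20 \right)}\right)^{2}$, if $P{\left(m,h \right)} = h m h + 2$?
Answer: $2601769$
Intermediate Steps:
$P{\left(m,h \right)} = 2 + m h^{2}$ ($P{\left(m,h \right)} = m h^{2} + 2 = 2 + m h^{2}$)
$\left(u{\left(-15,18 \right)} + P{\left(-4,-20 \right)}\right)^{2} = \left(-15 + \left(2 - 4 \left(-20\right)^{2}\right)\right)^{2} = \left(-15 + \left(2 - 1600\right)\right)^{2} = \left(-15 - 1598\right)^{2} = \left(-1613\right)^{2} = 2601769$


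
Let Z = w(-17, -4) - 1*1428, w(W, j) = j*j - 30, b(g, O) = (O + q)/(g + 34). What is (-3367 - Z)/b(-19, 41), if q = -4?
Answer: -28875/37 ≈ -780.41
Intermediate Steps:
b(g, O) = (-4 + O)/(34 + g) (b(g, O) = (O - 4)/(g + 34) = (-4 + O)/(34 + g))
w(W, j) = -30 + j**2 (w(W, j) = j**2 - 30 = -30 + j**2)
Z = -1442 (Z = (-30 + (-4)**2) - 1*1428 = (-30 + 16) - 1428 = -14 - 1428 = -1442)
(-3367 - Z)/b(-19, 41) = (-3367 - 1*(-1442))/(((-4 + 41)/(34 - 19))) = (-3367 + 1442)/((37/15)) = -1925/((1/15)*37) = -1925/37/15 = -1925*15/37 = -28875/37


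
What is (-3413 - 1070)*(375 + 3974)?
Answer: -19496567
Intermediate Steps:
(-3413 - 1070)*(375 + 3974) = -4483*4349 = -19496567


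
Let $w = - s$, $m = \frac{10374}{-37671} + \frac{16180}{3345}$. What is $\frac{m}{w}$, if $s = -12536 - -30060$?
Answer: $- \frac{19160525}{73606346346} \approx -0.00026031$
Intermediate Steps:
$s = 17524$ ($s = -12536 + 30060 = 17524$)
$m = \frac{38321050}{8400633}$ ($m = 10374 \left(- \frac{1}{37671}\right) + 16180 \cdot \frac{1}{3345} = - \frac{3458}{12557} + \frac{3236}{669} = \frac{38321050}{8400633} \approx 4.5617$)
$w = -17524$ ($w = \left(-1\right) 17524 = -17524$)
$\frac{m}{w} = \frac{38321050}{8400633 \left(-17524\right)} = \frac{38321050}{8400633} \left(- \frac{1}{17524}\right) = - \frac{19160525}{73606346346}$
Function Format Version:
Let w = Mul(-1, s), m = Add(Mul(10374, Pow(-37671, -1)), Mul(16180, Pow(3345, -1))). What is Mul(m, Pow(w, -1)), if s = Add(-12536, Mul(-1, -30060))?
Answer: Rational(-19160525, 73606346346) ≈ -0.00026031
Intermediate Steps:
s = 17524 (s = Add(-12536, 30060) = 17524)
m = Rational(38321050, 8400633) (m = Add(Mul(10374, Rational(-1, 37671)), Mul(16180, Rational(1, 3345))) = Add(Rational(-3458, 12557), Rational(3236, 669)) = Rational(38321050, 8400633) ≈ 4.5617)
w = -17524 (w = Mul(-1, 17524) = -17524)
Mul(m, Pow(w, -1)) = Mul(Rational(38321050, 8400633), Pow(-17524, -1)) = Mul(Rational(38321050, 8400633), Rational(-1, 17524)) = Rational(-19160525, 73606346346)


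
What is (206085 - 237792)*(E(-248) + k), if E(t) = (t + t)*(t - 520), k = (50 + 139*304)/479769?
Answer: -1931563890016722/159923 ≈ -1.2078e+10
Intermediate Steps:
k = 14102/159923 (k = (50 + 42256)*(1/479769) = 42306*(1/479769) = 14102/159923 ≈ 0.088180)
E(t) = 2*t*(-520 + t) (E(t) = (2*t)*(-520 + t) = 2*t*(-520 + t))
(206085 - 237792)*(E(-248) + k) = (206085 - 237792)*(2*(-248)*(-520 - 248) + 14102/159923) = -31707*(2*(-248)*(-768) + 14102/159923) = -31707*(380928 + 14102/159923) = -31707*60919162646/159923 = -1931563890016722/159923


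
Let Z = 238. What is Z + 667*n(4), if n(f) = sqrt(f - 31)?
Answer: 238 + 2001*I*sqrt(3) ≈ 238.0 + 3465.8*I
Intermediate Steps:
n(f) = sqrt(-31 + f)
Z + 667*n(4) = 238 + 667*sqrt(-31 + 4) = 238 + 667*sqrt(-27) = 238 + 667*(3*I*sqrt(3)) = 238 + 2001*I*sqrt(3)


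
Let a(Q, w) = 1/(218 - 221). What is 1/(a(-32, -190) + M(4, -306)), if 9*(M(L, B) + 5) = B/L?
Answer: -6/83 ≈ -0.072289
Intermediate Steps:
M(L, B) = -5 + B/(9*L) (M(L, B) = -5 + (B/L)/9 = -5 + B/(9*L))
a(Q, w) = -⅓ (a(Q, w) = 1/(-3) = -⅓)
1/(a(-32, -190) + M(4, -306)) = 1/(-⅓ + (-5 + (⅑)*(-306)/4)) = 1/(-⅓ + (-5 + (⅑)*(-306)*(¼))) = 1/(-⅓ + (-5 - 17/2)) = 1/(-⅓ - 27/2) = 1/(-83/6) = -6/83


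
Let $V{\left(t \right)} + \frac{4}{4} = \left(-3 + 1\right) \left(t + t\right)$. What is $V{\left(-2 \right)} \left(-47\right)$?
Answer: $-329$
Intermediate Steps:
$V{\left(t \right)} = -1 - 4 t$ ($V{\left(t \right)} = -1 + \left(-3 + 1\right) \left(t + t\right) = -1 - 2 \cdot 2 t = -1 - 4 t$)
$V{\left(-2 \right)} \left(-47\right) = \left(-1 - -8\right) \left(-47\right) = \left(-1 + 8\right) \left(-47\right) = 7 \left(-47\right) = -329$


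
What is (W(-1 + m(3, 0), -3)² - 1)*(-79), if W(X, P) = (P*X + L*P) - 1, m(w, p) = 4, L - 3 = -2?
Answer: -13272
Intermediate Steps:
L = 1 (L = 3 - 2 = 1)
W(X, P) = -1 + P + P*X (W(X, P) = (P*X + 1*P) - 1 = (P*X + P) - 1 = (P + P*X) - 1 = -1 + P + P*X)
(W(-1 + m(3, 0), -3)² - 1)*(-79) = ((-1 - 3 - 3*(-1 + 4))² - 1)*(-79) = ((-1 - 3 - 3*3)² - 1)*(-79) = ((-1 - 3 - 9)² - 1)*(-79) = ((-13)² - 1)*(-79) = (169 - 1)*(-79) = 168*(-79) = -13272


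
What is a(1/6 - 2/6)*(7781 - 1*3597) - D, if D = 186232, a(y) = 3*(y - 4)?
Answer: -238532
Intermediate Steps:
a(y) = -12 + 3*y (a(y) = 3*(-4 + y) = -12 + 3*y)
a(1/6 - 2/6)*(7781 - 1*3597) - D = (-12 + 3*(1/6 - 2/6))*(7781 - 1*3597) - 1*186232 = (-12 + 3*(1*(1/6) - 2*1/6))*(7781 - 3597) - 186232 = (-12 + 3*(1/6 - 1/3))*4184 - 186232 = (-12 + 3*(-1/6))*4184 - 186232 = (-12 - 1/2)*4184 - 186232 = -25/2*4184 - 186232 = -52300 - 186232 = -238532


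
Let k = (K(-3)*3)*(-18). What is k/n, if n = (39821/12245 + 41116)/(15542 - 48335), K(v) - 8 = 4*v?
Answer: -86734861560/503505241 ≈ -172.26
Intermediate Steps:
K(v) = 8 + 4*v
n = -503505241/401550285 (n = (39821*(1/12245) + 41116)/(-32793) = (39821/12245 + 41116)*(-1/32793) = (503505241/12245)*(-1/32793) = -503505241/401550285 ≈ -1.2539)
k = 216 (k = ((8 + 4*(-3))*3)*(-18) = ((8 - 12)*3)*(-18) = -4*3*(-18) = -12*(-18) = 216)
k/n = 216/(-503505241/401550285) = 216*(-401550285/503505241) = -86734861560/503505241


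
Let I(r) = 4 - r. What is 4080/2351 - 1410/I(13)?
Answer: 1117210/7053 ≈ 158.40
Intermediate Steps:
4080/2351 - 1410/I(13) = 4080/2351 - 1410/(4 - 1*13) = 4080*(1/2351) - 1410/(4 - 13) = 4080/2351 - 1410/(-9) = 4080/2351 - 1410*(-⅑) = 4080/2351 + 470/3 = 1117210/7053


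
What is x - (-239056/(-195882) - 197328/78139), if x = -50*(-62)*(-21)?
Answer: -498201081411644/7653011799 ≈ -65099.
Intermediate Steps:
x = -65100 (x = 3100*(-21) = -65100)
x - (-239056/(-195882) - 197328/78139) = -65100 - (-239056/(-195882) - 197328/78139) = -65100 - (-239056*(-1/195882) - 197328*1/78139) = -65100 - (119528/97941 - 197328/78139) = -65100 - 1*(-9986703256/7653011799) = -65100 + 9986703256/7653011799 = -498201081411644/7653011799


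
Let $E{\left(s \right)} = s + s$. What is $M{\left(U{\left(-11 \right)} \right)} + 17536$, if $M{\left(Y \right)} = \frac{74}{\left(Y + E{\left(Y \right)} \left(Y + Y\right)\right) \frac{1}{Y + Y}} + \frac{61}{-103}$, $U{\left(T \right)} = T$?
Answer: $\frac{77649077}{4429} \approx 17532.0$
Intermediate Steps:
$E{\left(s \right)} = 2 s$
$M{\left(Y \right)} = - \frac{61}{103} + \frac{148 Y}{Y + 4 Y^{2}}$ ($M{\left(Y \right)} = \frac{74}{\left(Y + 2 Y \left(Y + Y\right)\right) \frac{1}{Y + Y}} + \frac{61}{-103} = \frac{74}{\left(Y + 2 Y 2 Y\right) \frac{1}{2 Y}} + 61 \left(- \frac{1}{103}\right) = \frac{74}{\left(Y + 4 Y^{2}\right) \frac{1}{2 Y}} - \frac{61}{103} = \frac{74}{\frac{1}{2} \frac{1}{Y} \left(Y + 4 Y^{2}\right)} - \frac{61}{103} = 74 \frac{2 Y}{Y + 4 Y^{2}} - \frac{61}{103} = \frac{148 Y}{Y + 4 Y^{2}} - \frac{61}{103} = - \frac{61}{103} + \frac{148 Y}{Y + 4 Y^{2}}$)
$M{\left(U{\left(-11 \right)} \right)} + 17536 = \frac{15183 - -2684}{103 \left(1 + 4 \left(-11\right)\right)} + 17536 = \frac{15183 + 2684}{103 \left(1 - 44\right)} + 17536 = \frac{1}{103} \frac{1}{-43} \cdot 17867 + 17536 = \frac{1}{103} \left(- \frac{1}{43}\right) 17867 + 17536 = - \frac{17867}{4429} + 17536 = \frac{77649077}{4429}$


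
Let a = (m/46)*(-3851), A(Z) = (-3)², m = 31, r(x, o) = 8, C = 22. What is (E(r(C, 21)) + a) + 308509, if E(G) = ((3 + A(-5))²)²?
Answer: 15025889/46 ≈ 3.2665e+5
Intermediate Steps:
A(Z) = 9
E(G) = 20736 (E(G) = ((3 + 9)²)² = (12²)² = 144² = 20736)
a = -119381/46 (a = (31/46)*(-3851) = -119381/46 ≈ -2595.2)
(E(r(C, 21)) + a) + 308509 = (20736 - 119381/46) + 308509 = 834475/46 + 308509 = 15025889/46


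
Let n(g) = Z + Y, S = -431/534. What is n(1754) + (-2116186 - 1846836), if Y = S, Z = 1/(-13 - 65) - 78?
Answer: -13755922946/3471 ≈ -3.9631e+6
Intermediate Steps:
S = -431/534 (S = -431*1/534 = -431/534 ≈ -0.80712)
Z = -6085/78 (Z = 1/(-78) - 78 = -1/78 - 78 = -6085/78 ≈ -78.013)
Y = -431/534 ≈ -0.80712
n(g) = -273584/3471 (n(g) = -6085/78 - 431/534 = -273584/3471)
n(1754) + (-2116186 - 1846836) = -273584/3471 + (-2116186 - 1846836) = -273584/3471 - 3963022 = -13755922946/3471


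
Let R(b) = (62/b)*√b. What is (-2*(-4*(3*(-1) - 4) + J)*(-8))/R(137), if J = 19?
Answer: 376*√137/31 ≈ 141.97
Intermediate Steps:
R(b) = 62/√b
(-2*(-4*(3*(-1) - 4) + J)*(-8))/R(137) = (-2*(-4*(3*(-1) - 4) + 19)*(-8))/((62/√137)) = (-2*(-4*(-3 - 4) + 19)*(-8))/((62*(√137/137))) = (-2*(-4*(-7) + 19)*(-8))/((62*√137/137)) = (-2*(28 + 19)*(-8))*(√137/62) = (-2*47*(-8))*(√137/62) = (-94*(-8))*(√137/62) = 752*(√137/62) = 376*√137/31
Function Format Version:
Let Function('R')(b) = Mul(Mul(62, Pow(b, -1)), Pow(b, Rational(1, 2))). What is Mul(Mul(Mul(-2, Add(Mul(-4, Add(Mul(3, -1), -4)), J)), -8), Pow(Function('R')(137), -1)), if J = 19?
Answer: Mul(Rational(376, 31), Pow(137, Rational(1, 2))) ≈ 141.97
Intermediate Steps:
Function('R')(b) = Mul(62, Pow(b, Rational(-1, 2)))
Mul(Mul(Mul(-2, Add(Mul(-4, Add(Mul(3, -1), -4)), J)), -8), Pow(Function('R')(137), -1)) = Mul(Mul(Mul(-2, Add(Mul(-4, Add(Mul(3, -1), -4)), 19)), -8), Pow(Mul(62, Pow(137, Rational(-1, 2))), -1)) = Mul(Mul(Mul(-2, Add(Mul(-4, Add(-3, -4)), 19)), -8), Pow(Mul(62, Mul(Rational(1, 137), Pow(137, Rational(1, 2)))), -1)) = Mul(Mul(Mul(-2, Add(Mul(-4, -7), 19)), -8), Pow(Mul(Rational(62, 137), Pow(137, Rational(1, 2))), -1)) = Mul(Mul(Mul(-2, Add(28, 19)), -8), Mul(Rational(1, 62), Pow(137, Rational(1, 2)))) = Mul(Mul(Mul(-2, 47), -8), Mul(Rational(1, 62), Pow(137, Rational(1, 2)))) = Mul(Mul(-94, -8), Mul(Rational(1, 62), Pow(137, Rational(1, 2)))) = Mul(752, Mul(Rational(1, 62), Pow(137, Rational(1, 2)))) = Mul(Rational(376, 31), Pow(137, Rational(1, 2)))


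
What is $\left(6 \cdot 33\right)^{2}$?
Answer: $39204$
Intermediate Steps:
$\left(6 \cdot 33\right)^{2} = 198^{2} = 39204$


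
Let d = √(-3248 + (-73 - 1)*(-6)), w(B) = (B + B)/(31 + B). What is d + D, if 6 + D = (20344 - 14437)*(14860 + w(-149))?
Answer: 5179782969/59 + 2*I*√701 ≈ 8.7793e+7 + 52.953*I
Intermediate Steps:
w(B) = 2*B/(31 + B) (w(B) = (2*B)/(31 + B) = 2*B/(31 + B))
D = 5179782969/59 (D = -6 + (20344 - 14437)*(14860 + 2*(-149)/(31 - 149)) = -6 + 5907*(14860 + 2*(-149)/(-118)) = -6 + 5907*(14860 + 2*(-149)*(-1/118)) = -6 + 5907*(14860 + 149/59) = -6 + 5907*(876889/59) = -6 + 5179783323/59 = 5179782969/59 ≈ 8.7793e+7)
d = 2*I*√701 (d = √(-3248 - 74*(-6)) = √(-3248 + 444) = √(-2804) = 2*I*√701 ≈ 52.953*I)
d + D = 2*I*√701 + 5179782969/59 = 5179782969/59 + 2*I*√701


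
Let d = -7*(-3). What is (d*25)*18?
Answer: 9450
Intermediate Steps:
d = 21
(d*25)*18 = (21*25)*18 = 525*18 = 9450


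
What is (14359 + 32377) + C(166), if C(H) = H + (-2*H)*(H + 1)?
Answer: -8542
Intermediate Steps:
C(H) = H - 2*H*(1 + H) (C(H) = H + (-2*H)*(1 + H) = H - 2*H*(1 + H))
(14359 + 32377) + C(166) = (14359 + 32377) - 1*166*(1 + 2*166) = 46736 - 1*166*(1 + 332) = 46736 - 1*166*333 = 46736 - 55278 = -8542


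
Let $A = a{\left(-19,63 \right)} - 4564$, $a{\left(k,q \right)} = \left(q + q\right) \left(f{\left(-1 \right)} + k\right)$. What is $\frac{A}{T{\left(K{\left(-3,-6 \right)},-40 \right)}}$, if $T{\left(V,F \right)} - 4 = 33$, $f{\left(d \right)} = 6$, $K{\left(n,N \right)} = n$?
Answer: $- \frac{6202}{37} \approx -167.62$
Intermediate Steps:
$a{\left(k,q \right)} = 2 q \left(6 + k\right)$ ($a{\left(k,q \right)} = \left(q + q\right) \left(6 + k\right) = 2 q \left(6 + k\right)$)
$T{\left(V,F \right)} = 37$ ($T{\left(V,F \right)} = 4 + 33 = 37$)
$A = -6202$ ($A = 2 \cdot 63 \left(6 - 19\right) - 4564 = 2 \cdot 63 \left(-13\right) - 4564 = -1638 - 4564 = -6202$)
$\frac{A}{T{\left(K{\left(-3,-6 \right)},-40 \right)}} = - \frac{6202}{37}$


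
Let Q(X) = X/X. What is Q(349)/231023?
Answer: 1/231023 ≈ 4.3286e-6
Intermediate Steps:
Q(X) = 1
Q(349)/231023 = 1/231023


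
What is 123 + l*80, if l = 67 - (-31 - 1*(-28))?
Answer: 5723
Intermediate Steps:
l = 70 (l = 67 - (-31 + 28) = 67 - 1*(-3) = 67 + 3 = 70)
123 + l*80 = 123 + 70*80 = 123 + 5600 = 5723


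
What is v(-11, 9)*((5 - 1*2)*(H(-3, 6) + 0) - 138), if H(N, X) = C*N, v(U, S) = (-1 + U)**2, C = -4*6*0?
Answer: -19872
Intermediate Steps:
C = 0 (C = -24*0 = 0)
H(N, X) = 0 (H(N, X) = 0*N = 0)
v(-11, 9)*((5 - 1*2)*(H(-3, 6) + 0) - 138) = (-1 - 11)**2*((5 - 1*2)*(0 + 0) - 138) = (-12)**2*((5 - 2)*0 - 138) = 144*(3*0 - 138) = 144*(0 - 138) = 144*(-138) = -19872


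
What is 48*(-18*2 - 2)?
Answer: -1824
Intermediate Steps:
48*(-18*2 - 2) = 48*(-36 - 2) = 48*(-38) = -1824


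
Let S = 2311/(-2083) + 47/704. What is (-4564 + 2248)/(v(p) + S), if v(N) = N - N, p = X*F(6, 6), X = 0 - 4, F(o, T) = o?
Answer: 1132085504/509681 ≈ 2221.2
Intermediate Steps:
X = -4
p = -24 (p = -4*6 = -24)
S = -1529043/1466432 (S = 2311*(-1/2083) + 47*(1/704) = -2311/2083 + 47/704 = -1529043/1466432 ≈ -1.0427)
v(N) = 0
(-4564 + 2248)/(v(p) + S) = (-4564 + 2248)/(0 - 1529043/1466432) = -2316/(-1529043/1466432) = -2316*(-1466432/1529043) = 1132085504/509681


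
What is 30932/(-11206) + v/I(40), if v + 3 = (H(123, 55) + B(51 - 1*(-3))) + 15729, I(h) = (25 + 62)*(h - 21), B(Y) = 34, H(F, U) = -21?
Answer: 62620319/9261759 ≈ 6.7612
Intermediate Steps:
I(h) = -1827 + 87*h (I(h) = 87*(-21 + h) = -1827 + 87*h)
v = 15739 (v = -3 + ((-21 + 34) + 15729) = -3 + (13 + 15729) = -3 + 15742 = 15739)
30932/(-11206) + v/I(40) = 30932/(-11206) + 15739/(-1827 + 87*40) = 30932*(-1/11206) + 15739/(-1827 + 3480) = -15466/5603 + 15739/1653 = 62620319/9261759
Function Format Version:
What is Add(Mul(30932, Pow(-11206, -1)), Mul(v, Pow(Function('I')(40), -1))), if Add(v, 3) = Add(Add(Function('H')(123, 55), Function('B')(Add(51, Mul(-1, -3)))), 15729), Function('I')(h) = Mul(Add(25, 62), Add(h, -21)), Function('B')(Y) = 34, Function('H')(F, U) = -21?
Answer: Rational(62620319, 9261759) ≈ 6.7612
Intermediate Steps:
Function('I')(h) = Add(-1827, Mul(87, h)) (Function('I')(h) = Mul(87, Add(-21, h)) = Add(-1827, Mul(87, h)))
v = 15739 (v = Add(-3, Add(Add(-21, 34), 15729)) = Add(-3, Add(13, 15729)) = Add(-3, 15742) = 15739)
Add(Mul(30932, Pow(-11206, -1)), Mul(v, Pow(Function('I')(40), -1))) = Add(Mul(30932, Pow(-11206, -1)), Mul(15739, Pow(Add(-1827, Mul(87, 40)), -1))) = Add(Mul(30932, Rational(-1, 11206)), Mul(15739, Pow(Add(-1827, 3480), -1))) = Add(Rational(-15466, 5603), Mul(15739, Pow(1653, -1))) = Add(Rational(-15466, 5603), Mul(15739, Rational(1, 1653))) = Add(Rational(-15466, 5603), Rational(15739, 1653)) = Rational(62620319, 9261759)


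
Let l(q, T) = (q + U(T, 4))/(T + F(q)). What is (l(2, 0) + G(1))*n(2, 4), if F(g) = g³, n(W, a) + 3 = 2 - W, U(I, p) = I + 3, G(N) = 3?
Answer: -87/8 ≈ -10.875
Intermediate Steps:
U(I, p) = 3 + I
n(W, a) = -1 - W (n(W, a) = -3 + (2 - W) = -1 - W)
l(q, T) = (3 + T + q)/(T + q³) (l(q, T) = (q + (3 + T))/(T + q³) = (3 + T + q)/(T + q³))
(l(2, 0) + G(1))*n(2, 4) = ((3 + 0 + 2)/(0 + 2³) + 3)*(-1 - 1*2) = (5/(0 + 8) + 3)*(-1 - 2) = (5/8 + 3)*(-3) = (29/8)*(-3) = -87/8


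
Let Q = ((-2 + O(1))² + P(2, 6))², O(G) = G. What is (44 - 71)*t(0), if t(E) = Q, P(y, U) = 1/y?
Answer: -243/4 ≈ -60.750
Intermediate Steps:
Q = 9/4 (Q = ((-2 + 1)² + 1/2)² = ((-1)² + ½)² = (1 + ½)² = (3/2)² = 9/4 ≈ 2.2500)
t(E) = 9/4
(44 - 71)*t(0) = (44 - 71)*(9/4) = -27*9/4 = -243/4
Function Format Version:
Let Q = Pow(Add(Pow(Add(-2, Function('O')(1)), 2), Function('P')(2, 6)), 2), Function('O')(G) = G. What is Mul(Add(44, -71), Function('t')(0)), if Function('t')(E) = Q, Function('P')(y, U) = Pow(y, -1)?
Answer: Rational(-243, 4) ≈ -60.750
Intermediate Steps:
Q = Rational(9, 4) (Q = Pow(Add(Pow(Add(-2, 1), 2), Pow(2, -1)), 2) = Pow(Add(Pow(-1, 2), Rational(1, 2)), 2) = Pow(Add(1, Rational(1, 2)), 2) = Pow(Rational(3, 2), 2) = Rational(9, 4) ≈ 2.2500)
Function('t')(E) = Rational(9, 4)
Mul(Add(44, -71), Function('t')(0)) = Mul(Add(44, -71), Rational(9, 4)) = Mul(-27, Rational(9, 4)) = Rational(-243, 4)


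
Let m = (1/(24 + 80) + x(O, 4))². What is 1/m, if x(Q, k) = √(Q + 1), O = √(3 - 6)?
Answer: 10816/(1 + 104*√(1 + I*√3))² ≈ 0.24997 - 0.42627*I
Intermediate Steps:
O = I*√3 (O = √(-3) = I*√3 ≈ 1.732*I)
x(Q, k) = √(1 + Q)
m = (1/104 + √(1 + I*√3))² (m = (1/(24 + 80) + √(1 + I*√3))² = (1/104 + √(1 + I*√3))² ≈ 1.0236 + 1.7456*I)
1/m = 1/((1 + 104*√(1 + I*√3))²/10816) = 10816/(1 + 104*√(1 + I*√3))²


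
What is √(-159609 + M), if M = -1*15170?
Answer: I*√174779 ≈ 418.07*I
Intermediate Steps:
M = -15170
√(-159609 + M) = √(-159609 - 15170) = √(-174779) = I*√174779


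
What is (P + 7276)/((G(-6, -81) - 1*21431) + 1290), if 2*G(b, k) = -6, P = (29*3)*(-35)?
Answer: -4231/20144 ≈ -0.21004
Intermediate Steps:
P = -3045 (P = 87*(-35) = -3045)
G(b, k) = -3 (G(b, k) = (½)*(-6) = -3)
(P + 7276)/((G(-6, -81) - 1*21431) + 1290) = (-3045 + 7276)/((-3 - 1*21431) + 1290) = 4231/((-3 - 21431) + 1290) = 4231/(-21434 + 1290) = 4231/(-20144) = 4231*(-1/20144) = -4231/20144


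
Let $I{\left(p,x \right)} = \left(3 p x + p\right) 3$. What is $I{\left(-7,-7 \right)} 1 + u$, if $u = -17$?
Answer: $403$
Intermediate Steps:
$I{\left(p,x \right)} = 3 p + 9 p x$ ($I{\left(p,x \right)} = \left(3 p x + p\right) 3 = \left(p + 3 p x\right) 3 = 3 p + 9 p x$)
$I{\left(-7,-7 \right)} 1 + u = 3 \left(-7\right) \left(1 + 3 \left(-7\right)\right) 1 - 17 = 3 \left(-7\right) \left(1 - 21\right) 1 - 17 = 3 \left(-7\right) \left(-20\right) 1 - 17 = 420 \cdot 1 - 17 = 420 - 17 = 403$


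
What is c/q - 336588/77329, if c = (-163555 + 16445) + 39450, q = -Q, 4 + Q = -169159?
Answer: -9323353712/1868743661 ≈ -4.9891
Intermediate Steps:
Q = -169163 (Q = -4 - 169159 = -169163)
q = 169163 (q = -1*(-169163) = 169163)
c = -107660 (c = -147110 + 39450 = -107660)
c/q - 336588/77329 = -107660/169163 - 336588/77329 = -107660*1/169163 - 336588*1/77329 = -107660/169163 - 48084/11047 = -9323353712/1868743661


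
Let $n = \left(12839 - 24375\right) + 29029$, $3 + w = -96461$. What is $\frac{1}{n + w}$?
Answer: $- \frac{1}{78971} \approx -1.2663 \cdot 10^{-5}$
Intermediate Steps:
$w = -96464$ ($w = -3 - 96461 = -96464$)
$n = 17493$ ($n = -11536 + 29029 = 17493$)
$\frac{1}{n + w} = \frac{1}{17493 - 96464} = \frac{1}{-78971} = - \frac{1}{78971}$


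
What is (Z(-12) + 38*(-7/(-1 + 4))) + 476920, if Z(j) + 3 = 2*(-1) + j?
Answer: 1430443/3 ≈ 4.7681e+5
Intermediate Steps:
Z(j) = -5 + j (Z(j) = -3 + (2*(-1) + j) = -3 + (-2 + j) = -5 + j)
(Z(-12) + 38*(-7/(-1 + 4))) + 476920 = ((-5 - 12) + 38*(-7/(-1 + 4))) + 476920 = (-17 + 38*(-7/3)) + 476920 = (-17 - 266/3) + 476920 = -317/3 + 476920 = 1430443/3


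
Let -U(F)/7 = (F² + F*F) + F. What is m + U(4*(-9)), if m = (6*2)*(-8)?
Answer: -17988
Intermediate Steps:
U(F) = -14*F² - 7*F (U(F) = -7*((F² + F*F) + F) = -7*((F² + F²) + F) = -7*(2*F² + F) = -7*(F + 2*F²) = -14*F² - 7*F)
m = -96 (m = 12*(-8) = -96)
m + U(4*(-9)) = -96 - 7*4*(-9)*(1 + 2*(4*(-9))) = -96 - 7*(-36)*(1 + 2*(-36)) = -96 - 7*(-36)*(1 - 72) = -96 - 7*(-36)*(-71) = -96 - 17892 = -17988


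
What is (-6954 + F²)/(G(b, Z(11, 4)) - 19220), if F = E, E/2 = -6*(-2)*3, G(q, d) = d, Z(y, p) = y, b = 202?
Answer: 590/6403 ≈ 0.092144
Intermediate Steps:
E = 72 (E = 2*(-6*(-2)*3) = 2*(12*3) = 2*36 = 72)
F = 72
(-6954 + F²)/(G(b, Z(11, 4)) - 19220) = (-6954 + 72²)/(11 - 19220) = (-6954 + 5184)/(-19209) = -1770*(-1/19209) = 590/6403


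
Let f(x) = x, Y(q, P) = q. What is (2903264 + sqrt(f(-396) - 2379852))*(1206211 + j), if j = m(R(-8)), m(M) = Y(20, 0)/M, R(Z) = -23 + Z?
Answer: 108560360088544/31 + 224355126*I*sqrt(66118)/31 ≈ 3.5019e+12 + 1.8609e+9*I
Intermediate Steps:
m(M) = 20/M
j = -20/31 (j = 20/(-23 - 8) = 20/(-31) = 20*(-1/31) = -20/31 ≈ -0.64516)
(2903264 + sqrt(f(-396) - 2379852))*(1206211 + j) = (2903264 + sqrt(-396 - 2379852))*(1206211 - 20/31) = (2903264 + sqrt(-2380248))*(37392521/31) = (2903264 + 6*I*sqrt(66118))*(37392521/31) = 108560360088544/31 + 224355126*I*sqrt(66118)/31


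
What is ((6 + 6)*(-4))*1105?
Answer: -53040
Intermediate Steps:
((6 + 6)*(-4))*1105 = (12*(-4))*1105 = -48*1105 = -53040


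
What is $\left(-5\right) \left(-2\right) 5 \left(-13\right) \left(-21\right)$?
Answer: $13650$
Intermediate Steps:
$\left(-5\right) \left(-2\right) 5 \left(-13\right) \left(-21\right) = 10 \cdot 5 \left(-13\right) \left(-21\right) = 50 \left(-13\right) \left(-21\right) = \left(-650\right) \left(-21\right) = 13650$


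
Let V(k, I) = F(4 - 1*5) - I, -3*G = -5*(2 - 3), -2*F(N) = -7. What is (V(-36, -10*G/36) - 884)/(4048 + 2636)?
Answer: -11893/90234 ≈ -0.13180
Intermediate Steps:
F(N) = 7/2 (F(N) = -1/2*(-7) = 7/2)
G = -5/3 (G = -(-5)*(2 - 3)/3 = -(-5)*(-1)/3 = -1/3*5 = -5/3 ≈ -1.6667)
V(k, I) = 7/2 - I
(V(-36, -10*G/36) - 884)/(4048 + 2636) = ((7/2 - (-10*(-5/3))/36) - 884)/(4048 + 2636) = ((7/2 - 50/(3*36)) - 884)/6684 = ((7/2 - 1*25/54) - 884)*(1/6684) = ((7/2 - 25/54) - 884)*(1/6684) = (82/27 - 884)*(1/6684) = -23786/27*1/6684 = -11893/90234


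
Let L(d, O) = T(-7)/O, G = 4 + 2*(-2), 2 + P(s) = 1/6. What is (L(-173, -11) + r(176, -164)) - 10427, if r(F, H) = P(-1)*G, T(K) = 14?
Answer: -114711/11 ≈ -10428.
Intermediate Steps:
P(s) = -11/6 (P(s) = -2 + 1/6 = -2 + ⅙ = -11/6)
G = 0 (G = 4 - 4 = 0)
L(d, O) = 14/O
r(F, H) = 0 (r(F, H) = -11/6*0 = 0)
(L(-173, -11) + r(176, -164)) - 10427 = (14/(-11) + 0) - 10427 = (14*(-1/11) + 0) - 10427 = (-14/11 + 0) - 10427 = -14/11 - 10427 = -114711/11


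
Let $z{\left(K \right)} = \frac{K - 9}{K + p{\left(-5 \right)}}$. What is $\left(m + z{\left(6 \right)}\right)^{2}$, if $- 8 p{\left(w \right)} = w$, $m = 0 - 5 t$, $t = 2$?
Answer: $\frac{306916}{2809} \approx 109.26$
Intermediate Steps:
$m = -10$ ($m = 0 - 10 = -10$)
$p{\left(w \right)} = - \frac{w}{8}$
$z{\left(K \right)} = \frac{-9 + K}{\frac{5}{8} + K}$ ($z{\left(K \right)} = \frac{K - 9}{K - - \frac{5}{8}} = \frac{-9 + K}{K + \frac{5}{8}} = \frac{-9 + K}{\frac{5}{8} + K}$)
$\left(m + z{\left(6 \right)}\right)^{2} = \left(-10 + \frac{8 \left(-9 + 6\right)}{5 + 8 \cdot 6}\right)^{2} = \left(-10 + 8 \frac{1}{5 + 48} \left(-3\right)\right)^{2} = \left(-10 + 8 \cdot \frac{1}{53} \left(-3\right)\right)^{2} = \left(-10 - \frac{24}{53}\right)^{2} = \left(- \frac{554}{53}\right)^{2} = \frac{306916}{2809}$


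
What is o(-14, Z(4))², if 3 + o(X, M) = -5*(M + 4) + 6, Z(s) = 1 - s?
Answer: 4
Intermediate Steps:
o(X, M) = -17 - 5*M (o(X, M) = -3 + (-5*(M + 4) + 6) = -3 + (-5*(4 + M) + 6) = -3 + ((-20 - 5*M) + 6) = -3 + (-14 - 5*M) = -17 - 5*M)
o(-14, Z(4))² = (-17 - 5*(1 - 1*4))² = (-17 - 5*(1 - 4))² = (-17 - 5*(-3))² = (-17 + 15)² = (-2)² = 4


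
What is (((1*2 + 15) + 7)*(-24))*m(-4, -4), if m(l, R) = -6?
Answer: 3456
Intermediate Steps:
(((1*2 + 15) + 7)*(-24))*m(-4, -4) = (((1*2 + 15) + 7)*(-24))*(-6) = (((2 + 15) + 7)*(-24))*(-6) = ((17 + 7)*(-24))*(-6) = (24*(-24))*(-6) = -576*(-6) = 3456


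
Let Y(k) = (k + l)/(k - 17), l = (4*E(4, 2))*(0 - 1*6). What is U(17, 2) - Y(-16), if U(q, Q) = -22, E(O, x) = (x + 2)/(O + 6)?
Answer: -3758/165 ≈ -22.776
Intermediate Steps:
E(O, x) = (2 + x)/(6 + O)
l = -48/5 (l = (4*((2 + 2)/(6 + 4)))*(0 - 1*6) = (4*(4/10))*(0 - 6) = (4*((1/10)*4))*(-6) = (4*(2/5))*(-6) = (8/5)*(-6) = -48/5 ≈ -9.6000)
Y(k) = (-48/5 + k)/(-17 + k) (Y(k) = (k - 48/5)/(k - 17) = (-48/5 + k)/(-17 + k))
U(17, 2) - Y(-16) = -22 - (-48/5 - 16)/(-17 - 16) = -22 - (-128)/((-33)*5) = -22 - (-1)*(-128)/(33*5) = -22 - 1*128/165 = -22 - 128/165 = -3758/165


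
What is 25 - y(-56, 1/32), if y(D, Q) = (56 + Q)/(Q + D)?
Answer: 46568/1791 ≈ 26.001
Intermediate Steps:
y(D, Q) = (56 + Q)/(D + Q)
25 - y(-56, 1/32) = 25 - (56 + 1/32)/(-56 + 1/32) = 25 - 1793/((-1791/32)*32) = 25 - (-32)*1793/(1791*32) = 25 - 1*(-1793/1791) = 25 + 1793/1791 = 46568/1791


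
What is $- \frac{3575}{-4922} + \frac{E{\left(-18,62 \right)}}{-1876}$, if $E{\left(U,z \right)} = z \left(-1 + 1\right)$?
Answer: $\frac{3575}{4922} \approx 0.72633$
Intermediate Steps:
$E{\left(U,z \right)} = 0$ ($E{\left(U,z \right)} = z 0 = 0$)
$- \frac{3575}{-4922} + \frac{E{\left(-18,62 \right)}}{-1876} = - \frac{3575}{-4922} + \frac{0}{-1876} = \left(-3575\right) \left(- \frac{1}{4922}\right) + 0 \left(- \frac{1}{1876}\right) = \frac{3575}{4922} + 0 = \frac{3575}{4922}$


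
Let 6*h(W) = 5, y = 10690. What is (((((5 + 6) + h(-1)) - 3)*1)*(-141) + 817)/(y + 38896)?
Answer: -857/99172 ≈ -0.0086416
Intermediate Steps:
h(W) = ⅚ (h(W) = (⅙)*5 = ⅚)
(((((5 + 6) + h(-1)) - 3)*1)*(-141) + 817)/(y + 38896) = (((((5 + 6) + ⅚) - 3)*1)*(-141) + 817)/(10690 + 38896) = ((((11 + ⅚) - 3)*1)*(-141) + 817)/49586 = (((71/6 - 3)*1)*(-141) + 817)*(1/49586) = (((53/6)*1)*(-141) + 817)*(1/49586) = ((53/6)*(-141) + 817)*(1/49586) = (-2491/2 + 817)*(1/49586) = -857/2*1/49586 = -857/99172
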